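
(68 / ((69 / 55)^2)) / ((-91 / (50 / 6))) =-5142500 / 1299753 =-3.96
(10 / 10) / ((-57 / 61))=-61 / 57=-1.07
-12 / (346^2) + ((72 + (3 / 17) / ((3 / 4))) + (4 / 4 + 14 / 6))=115346213 / 1526379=75.57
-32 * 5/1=-160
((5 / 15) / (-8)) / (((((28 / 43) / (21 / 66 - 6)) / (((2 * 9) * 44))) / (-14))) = -16125 / 4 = -4031.25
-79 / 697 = -0.11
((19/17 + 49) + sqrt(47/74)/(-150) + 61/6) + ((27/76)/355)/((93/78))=642871528/10663845- sqrt(3478)/11100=60.28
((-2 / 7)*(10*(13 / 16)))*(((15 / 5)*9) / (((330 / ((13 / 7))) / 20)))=-7605 / 1078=-7.05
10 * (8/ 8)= 10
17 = 17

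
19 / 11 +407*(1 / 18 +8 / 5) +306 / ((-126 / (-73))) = 5910071 / 6930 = 852.82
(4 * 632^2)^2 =2552632508416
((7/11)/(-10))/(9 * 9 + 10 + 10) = -7/11110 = -0.00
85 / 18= 4.72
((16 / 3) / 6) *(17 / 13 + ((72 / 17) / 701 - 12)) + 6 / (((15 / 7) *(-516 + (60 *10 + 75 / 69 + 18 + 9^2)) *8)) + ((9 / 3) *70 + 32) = 27451255259489 / 118068392520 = 232.50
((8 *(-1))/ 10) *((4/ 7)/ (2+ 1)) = -16/ 105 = -0.15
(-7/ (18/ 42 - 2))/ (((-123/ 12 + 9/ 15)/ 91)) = -89180/ 2123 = -42.01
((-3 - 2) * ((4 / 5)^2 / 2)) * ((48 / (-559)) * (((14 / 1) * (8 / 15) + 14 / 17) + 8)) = 531712 / 237575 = 2.24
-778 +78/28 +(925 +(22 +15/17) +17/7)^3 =858216328.07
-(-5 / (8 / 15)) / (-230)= -15 / 368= -0.04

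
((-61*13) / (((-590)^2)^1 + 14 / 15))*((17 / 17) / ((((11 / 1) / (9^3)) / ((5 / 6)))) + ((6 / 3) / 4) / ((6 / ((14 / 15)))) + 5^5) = -1248381043 / 172309962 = -7.24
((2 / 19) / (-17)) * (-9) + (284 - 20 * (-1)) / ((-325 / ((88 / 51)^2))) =-43834294 / 16061175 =-2.73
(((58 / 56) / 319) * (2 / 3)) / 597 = 1 / 275814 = 0.00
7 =7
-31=-31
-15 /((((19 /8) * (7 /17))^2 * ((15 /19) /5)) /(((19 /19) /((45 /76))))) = -73984 /441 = -167.76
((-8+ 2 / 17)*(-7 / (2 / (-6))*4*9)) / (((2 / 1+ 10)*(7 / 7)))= -8442 / 17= -496.59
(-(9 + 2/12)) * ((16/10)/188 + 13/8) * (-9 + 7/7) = 33781/282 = 119.79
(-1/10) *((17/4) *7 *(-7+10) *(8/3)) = -23.80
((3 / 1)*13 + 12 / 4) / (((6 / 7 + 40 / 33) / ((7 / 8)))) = 33957 / 1912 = 17.76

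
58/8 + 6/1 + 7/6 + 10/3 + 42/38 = 1433/76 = 18.86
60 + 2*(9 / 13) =798 / 13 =61.38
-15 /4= -3.75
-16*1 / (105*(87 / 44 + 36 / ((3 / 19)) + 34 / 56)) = -176 / 266325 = -0.00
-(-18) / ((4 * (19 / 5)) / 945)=42525 / 38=1119.08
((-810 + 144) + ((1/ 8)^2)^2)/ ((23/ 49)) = -133668815/ 94208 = -1418.87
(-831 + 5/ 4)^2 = 11015761/ 16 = 688485.06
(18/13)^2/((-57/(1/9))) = -12/3211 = -0.00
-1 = -1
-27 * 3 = -81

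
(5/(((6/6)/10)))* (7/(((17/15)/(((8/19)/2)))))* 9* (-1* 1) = -189000/323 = -585.14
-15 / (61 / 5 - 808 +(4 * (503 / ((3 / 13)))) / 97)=21825 / 1027109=0.02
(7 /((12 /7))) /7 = 7 /12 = 0.58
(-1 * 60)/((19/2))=-120/19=-6.32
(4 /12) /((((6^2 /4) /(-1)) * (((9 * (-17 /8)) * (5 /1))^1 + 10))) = 8 /18495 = 0.00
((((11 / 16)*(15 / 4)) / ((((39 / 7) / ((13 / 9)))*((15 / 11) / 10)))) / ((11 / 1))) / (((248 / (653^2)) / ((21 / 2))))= 1149172255 / 142848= 8044.72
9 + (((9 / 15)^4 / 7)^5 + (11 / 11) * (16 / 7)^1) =18089199069648893776 / 1602840423583984375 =11.29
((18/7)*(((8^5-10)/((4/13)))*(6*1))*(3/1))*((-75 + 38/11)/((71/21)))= -7403704074/71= -104277522.17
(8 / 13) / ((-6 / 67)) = -268 / 39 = -6.87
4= 4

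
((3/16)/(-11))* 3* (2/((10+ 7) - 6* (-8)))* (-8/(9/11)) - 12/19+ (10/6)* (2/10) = -0.28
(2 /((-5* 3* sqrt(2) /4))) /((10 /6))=-4* sqrt(2) /25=-0.23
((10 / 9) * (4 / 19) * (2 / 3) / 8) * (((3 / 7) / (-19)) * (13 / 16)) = -65 / 181944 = -0.00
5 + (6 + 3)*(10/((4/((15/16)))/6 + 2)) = 2330/61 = 38.20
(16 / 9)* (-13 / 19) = -208 / 171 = -1.22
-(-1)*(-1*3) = -3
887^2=786769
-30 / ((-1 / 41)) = 1230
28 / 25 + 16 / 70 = 236 / 175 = 1.35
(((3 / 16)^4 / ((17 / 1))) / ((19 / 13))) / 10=1053 / 211681280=0.00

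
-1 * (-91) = 91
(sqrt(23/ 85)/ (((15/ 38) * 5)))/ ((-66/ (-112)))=2128 * sqrt(1955)/ 210375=0.45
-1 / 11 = -0.09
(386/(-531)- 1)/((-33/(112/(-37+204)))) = 102704/2926341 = 0.04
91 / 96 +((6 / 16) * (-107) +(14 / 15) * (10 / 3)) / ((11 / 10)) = -103597 / 3168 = -32.70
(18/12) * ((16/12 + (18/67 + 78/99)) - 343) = -753089/1474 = -510.92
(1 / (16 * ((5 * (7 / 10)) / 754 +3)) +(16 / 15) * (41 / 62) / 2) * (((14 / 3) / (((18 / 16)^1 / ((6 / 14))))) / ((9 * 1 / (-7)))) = -88133948 / 170660115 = -0.52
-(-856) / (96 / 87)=3103 / 4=775.75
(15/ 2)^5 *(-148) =-28096875/ 8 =-3512109.38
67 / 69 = 0.97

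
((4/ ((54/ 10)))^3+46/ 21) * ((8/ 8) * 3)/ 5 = 357806/ 229635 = 1.56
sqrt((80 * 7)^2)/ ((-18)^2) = 140/ 81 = 1.73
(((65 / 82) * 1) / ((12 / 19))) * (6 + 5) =13585 / 984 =13.81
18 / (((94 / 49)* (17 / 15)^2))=99225 / 13583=7.31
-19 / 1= -19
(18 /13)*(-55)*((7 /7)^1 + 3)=-3960 /13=-304.62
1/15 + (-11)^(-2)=136/1815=0.07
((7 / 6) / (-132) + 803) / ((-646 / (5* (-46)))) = 73136435 / 255816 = 285.89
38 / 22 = 19 / 11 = 1.73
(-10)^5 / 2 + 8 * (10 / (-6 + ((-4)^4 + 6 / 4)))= -25149840 / 503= -49999.68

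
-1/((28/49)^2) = -49/16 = -3.06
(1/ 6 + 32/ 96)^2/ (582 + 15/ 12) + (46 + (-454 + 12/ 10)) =-406.80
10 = 10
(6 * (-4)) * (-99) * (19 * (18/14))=406296/7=58042.29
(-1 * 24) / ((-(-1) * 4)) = -6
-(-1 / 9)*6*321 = 214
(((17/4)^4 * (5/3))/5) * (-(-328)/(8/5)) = 17121805/768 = 22294.02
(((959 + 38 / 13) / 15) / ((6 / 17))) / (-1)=-42517 / 234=-181.70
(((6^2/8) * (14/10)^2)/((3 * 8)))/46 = 147/18400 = 0.01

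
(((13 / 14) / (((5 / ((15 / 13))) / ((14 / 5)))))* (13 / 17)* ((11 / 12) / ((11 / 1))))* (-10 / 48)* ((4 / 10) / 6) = -13 / 24480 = -0.00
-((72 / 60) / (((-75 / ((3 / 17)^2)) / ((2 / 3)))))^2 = -144 / 1305015625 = -0.00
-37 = -37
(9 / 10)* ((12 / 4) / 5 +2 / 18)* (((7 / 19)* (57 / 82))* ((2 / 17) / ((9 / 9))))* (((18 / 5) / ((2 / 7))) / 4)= 5292 / 87125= 0.06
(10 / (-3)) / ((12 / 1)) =-5 / 18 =-0.28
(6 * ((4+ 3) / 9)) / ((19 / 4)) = 56 / 57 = 0.98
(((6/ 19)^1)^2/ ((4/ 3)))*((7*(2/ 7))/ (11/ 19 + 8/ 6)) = 0.08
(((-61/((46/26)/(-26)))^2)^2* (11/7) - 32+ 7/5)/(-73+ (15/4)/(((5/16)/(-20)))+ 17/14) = -19878281036135775938/6107529825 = -3254716981.45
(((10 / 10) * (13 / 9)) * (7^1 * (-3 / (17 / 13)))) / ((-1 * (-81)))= -1183 / 4131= -0.29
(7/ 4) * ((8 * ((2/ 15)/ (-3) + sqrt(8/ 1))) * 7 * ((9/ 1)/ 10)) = -98/ 25 + 882 * sqrt(2)/ 5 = 245.55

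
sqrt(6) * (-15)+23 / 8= -33.87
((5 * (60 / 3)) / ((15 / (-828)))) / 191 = -5520 / 191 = -28.90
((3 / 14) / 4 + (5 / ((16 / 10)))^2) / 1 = 4399 / 448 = 9.82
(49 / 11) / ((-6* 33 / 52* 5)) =-0.23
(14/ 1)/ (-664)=-7/ 332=-0.02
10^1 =10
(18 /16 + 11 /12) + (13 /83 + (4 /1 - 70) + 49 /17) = -2062973 /33864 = -60.92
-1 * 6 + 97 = 91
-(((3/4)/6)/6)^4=-1/5308416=-0.00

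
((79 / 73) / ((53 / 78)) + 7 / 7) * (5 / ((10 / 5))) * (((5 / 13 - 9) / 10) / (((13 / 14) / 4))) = -15728608 / 653861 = -24.05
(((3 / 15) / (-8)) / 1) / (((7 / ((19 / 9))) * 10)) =-19 / 25200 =-0.00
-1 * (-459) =459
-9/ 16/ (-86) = 9/ 1376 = 0.01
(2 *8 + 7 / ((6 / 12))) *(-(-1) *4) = 120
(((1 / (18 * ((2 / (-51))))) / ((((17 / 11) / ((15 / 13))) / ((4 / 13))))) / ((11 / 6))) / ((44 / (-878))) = 6585 / 1859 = 3.54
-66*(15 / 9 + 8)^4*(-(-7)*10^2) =-10892127400 / 27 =-403412125.93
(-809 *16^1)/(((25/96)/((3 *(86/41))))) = -320596992/1025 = -312777.55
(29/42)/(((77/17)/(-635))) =-313055/3234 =-96.80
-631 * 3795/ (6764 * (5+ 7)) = -798215/ 27056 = -29.50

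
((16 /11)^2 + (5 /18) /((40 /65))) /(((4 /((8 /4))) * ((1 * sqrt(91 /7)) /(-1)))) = -44729 * sqrt(13) /453024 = -0.36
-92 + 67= -25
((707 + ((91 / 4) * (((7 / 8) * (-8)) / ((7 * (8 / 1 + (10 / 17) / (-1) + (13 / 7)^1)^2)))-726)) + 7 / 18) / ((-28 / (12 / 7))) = 826725889 / 715366092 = 1.16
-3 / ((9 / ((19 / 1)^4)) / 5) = -217201.67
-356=-356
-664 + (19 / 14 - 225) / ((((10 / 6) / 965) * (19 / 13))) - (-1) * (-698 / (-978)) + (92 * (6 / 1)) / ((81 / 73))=-103912631899 / 1170666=-88763.69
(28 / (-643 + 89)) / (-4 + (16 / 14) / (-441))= 21609 / 1711306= 0.01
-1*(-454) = 454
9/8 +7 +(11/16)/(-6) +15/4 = 1129/96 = 11.76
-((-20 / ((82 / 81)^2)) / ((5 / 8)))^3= 144603922678272 / 4750104241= 30442.26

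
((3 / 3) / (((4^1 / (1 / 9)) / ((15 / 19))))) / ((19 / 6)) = 5 / 722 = 0.01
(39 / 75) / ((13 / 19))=0.76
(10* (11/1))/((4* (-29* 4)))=-55/232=-0.24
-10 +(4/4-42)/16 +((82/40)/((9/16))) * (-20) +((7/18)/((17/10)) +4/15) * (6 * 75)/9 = -16505/272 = -60.68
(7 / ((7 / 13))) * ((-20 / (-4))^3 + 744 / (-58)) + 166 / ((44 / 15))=1514.83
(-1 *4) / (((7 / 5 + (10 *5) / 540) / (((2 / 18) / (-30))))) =4 / 403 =0.01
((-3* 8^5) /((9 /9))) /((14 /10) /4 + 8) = -1966080 /167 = -11772.93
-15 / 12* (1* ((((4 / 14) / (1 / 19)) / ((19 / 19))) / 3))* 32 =-1520 / 21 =-72.38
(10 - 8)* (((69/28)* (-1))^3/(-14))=2.14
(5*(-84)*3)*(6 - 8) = 2520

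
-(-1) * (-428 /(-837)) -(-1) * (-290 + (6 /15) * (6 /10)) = -6052528 /20925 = -289.25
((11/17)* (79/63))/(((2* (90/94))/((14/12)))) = 40843/82620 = 0.49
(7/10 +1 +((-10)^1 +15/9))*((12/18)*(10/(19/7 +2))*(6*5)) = -27860/99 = -281.41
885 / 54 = 295 / 18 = 16.39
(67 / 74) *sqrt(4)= 67 / 37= 1.81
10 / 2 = 5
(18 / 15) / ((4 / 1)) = 3 / 10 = 0.30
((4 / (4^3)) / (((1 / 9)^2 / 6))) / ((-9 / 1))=-27 / 8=-3.38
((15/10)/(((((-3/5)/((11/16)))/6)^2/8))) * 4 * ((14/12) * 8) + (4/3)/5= 317629/15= 21175.27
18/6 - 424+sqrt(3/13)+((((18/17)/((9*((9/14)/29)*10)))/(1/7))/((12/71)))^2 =sqrt(39)/13+1309323781/21068100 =62.63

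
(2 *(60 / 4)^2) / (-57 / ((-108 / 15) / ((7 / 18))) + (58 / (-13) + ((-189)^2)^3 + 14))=1263600 / 127987609773929117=0.00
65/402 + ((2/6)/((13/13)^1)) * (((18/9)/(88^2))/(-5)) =209711/1297120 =0.16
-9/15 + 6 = 27/5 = 5.40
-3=-3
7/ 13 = 0.54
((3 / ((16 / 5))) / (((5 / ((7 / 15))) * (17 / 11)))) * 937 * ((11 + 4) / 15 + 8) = 649341 / 1360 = 477.46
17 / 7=2.43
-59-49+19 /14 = -1493 /14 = -106.64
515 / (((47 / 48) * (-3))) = -8240 / 47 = -175.32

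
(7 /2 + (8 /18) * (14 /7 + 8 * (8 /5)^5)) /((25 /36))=4688054 /78125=60.01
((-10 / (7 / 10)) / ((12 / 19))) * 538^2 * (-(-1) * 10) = -1374859000 / 21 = -65469476.19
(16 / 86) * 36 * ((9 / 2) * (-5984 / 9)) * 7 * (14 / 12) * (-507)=82973309.02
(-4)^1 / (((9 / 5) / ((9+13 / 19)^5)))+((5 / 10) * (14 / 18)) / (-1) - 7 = -8436572818127 / 44569782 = -189289.08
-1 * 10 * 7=-70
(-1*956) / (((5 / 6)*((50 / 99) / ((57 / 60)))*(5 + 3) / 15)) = -4046031 / 1000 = -4046.03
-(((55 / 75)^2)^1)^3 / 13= -1771561 / 148078125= -0.01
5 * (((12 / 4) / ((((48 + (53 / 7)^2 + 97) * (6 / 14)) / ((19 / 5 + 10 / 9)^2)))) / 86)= 16752463 / 345304620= 0.05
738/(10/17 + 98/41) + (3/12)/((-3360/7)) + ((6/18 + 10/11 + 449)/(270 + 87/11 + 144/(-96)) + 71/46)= 11658325645621/46456894080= 250.95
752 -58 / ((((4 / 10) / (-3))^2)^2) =-1462109 / 8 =-182763.62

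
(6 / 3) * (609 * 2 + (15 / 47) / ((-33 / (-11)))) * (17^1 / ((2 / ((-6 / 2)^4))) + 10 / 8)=157955509 / 94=1680377.76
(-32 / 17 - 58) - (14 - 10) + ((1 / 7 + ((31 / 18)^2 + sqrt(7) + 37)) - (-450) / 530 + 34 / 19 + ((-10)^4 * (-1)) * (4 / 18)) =-87100341971 / 38825892 + sqrt(7) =-2240.71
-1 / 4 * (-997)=997 / 4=249.25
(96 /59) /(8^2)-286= -33745 /118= -285.97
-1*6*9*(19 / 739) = -1026 / 739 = -1.39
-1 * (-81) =81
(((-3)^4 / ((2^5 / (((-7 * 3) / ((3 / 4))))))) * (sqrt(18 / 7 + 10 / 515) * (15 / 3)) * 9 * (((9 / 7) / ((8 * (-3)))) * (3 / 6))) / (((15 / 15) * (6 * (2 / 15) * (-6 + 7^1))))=54675 * sqrt(336707) / 184576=171.89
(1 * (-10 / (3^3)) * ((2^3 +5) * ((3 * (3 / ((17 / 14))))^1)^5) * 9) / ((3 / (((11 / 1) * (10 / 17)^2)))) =-504598846752000 / 410338673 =-1229713.11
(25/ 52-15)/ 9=-755/ 468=-1.61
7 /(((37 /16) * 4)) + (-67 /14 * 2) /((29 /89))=-214947 /7511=-28.62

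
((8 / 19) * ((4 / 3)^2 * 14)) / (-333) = -1792 / 56943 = -0.03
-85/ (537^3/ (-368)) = 31280/ 154854153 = 0.00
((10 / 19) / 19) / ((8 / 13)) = 65 / 1444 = 0.05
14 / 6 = 7 / 3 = 2.33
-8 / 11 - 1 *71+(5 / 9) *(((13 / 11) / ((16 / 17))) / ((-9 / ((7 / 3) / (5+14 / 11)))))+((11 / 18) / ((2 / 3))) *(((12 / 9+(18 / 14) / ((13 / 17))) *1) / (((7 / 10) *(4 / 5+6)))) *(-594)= -13313132946097 / 31956292368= -416.60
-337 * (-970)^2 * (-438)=138882485400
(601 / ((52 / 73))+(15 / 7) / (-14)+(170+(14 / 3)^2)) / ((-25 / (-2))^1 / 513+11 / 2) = 1353312867 / 7221032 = 187.41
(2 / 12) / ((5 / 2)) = 1 / 15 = 0.07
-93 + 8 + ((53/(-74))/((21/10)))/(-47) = -3103850/36519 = -84.99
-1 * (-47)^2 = -2209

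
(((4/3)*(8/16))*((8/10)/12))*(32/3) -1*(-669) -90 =78229/135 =579.47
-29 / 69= -0.42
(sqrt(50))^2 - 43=7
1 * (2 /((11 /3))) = 6 /11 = 0.55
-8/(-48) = 1/6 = 0.17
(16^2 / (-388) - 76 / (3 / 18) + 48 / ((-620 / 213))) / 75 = -7113812 / 1127625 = -6.31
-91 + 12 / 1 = -79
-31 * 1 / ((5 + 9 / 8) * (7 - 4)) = -248 / 147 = -1.69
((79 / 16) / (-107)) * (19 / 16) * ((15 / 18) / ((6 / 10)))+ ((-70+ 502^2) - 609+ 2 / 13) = 1610925387887 / 6409728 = 251325.08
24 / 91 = 0.26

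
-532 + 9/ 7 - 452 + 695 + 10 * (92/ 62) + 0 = -59214/ 217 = -272.88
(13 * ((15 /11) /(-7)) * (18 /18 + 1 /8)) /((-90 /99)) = 351 /112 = 3.13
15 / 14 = 1.07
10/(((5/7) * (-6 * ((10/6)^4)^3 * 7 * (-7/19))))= 3365793/1708984375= 0.00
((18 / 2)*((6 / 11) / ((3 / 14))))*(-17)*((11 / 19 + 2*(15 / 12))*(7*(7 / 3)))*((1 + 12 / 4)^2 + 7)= -94147326 / 209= -450465.67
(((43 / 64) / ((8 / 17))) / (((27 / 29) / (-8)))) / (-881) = 21199 / 1522368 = 0.01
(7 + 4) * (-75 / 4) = -825 / 4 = -206.25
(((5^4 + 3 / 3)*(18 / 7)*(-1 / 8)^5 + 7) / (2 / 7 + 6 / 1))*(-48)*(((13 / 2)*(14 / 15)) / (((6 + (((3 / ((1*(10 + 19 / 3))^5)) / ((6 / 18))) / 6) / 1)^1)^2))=-2894207608640663323243781 / 323560970699468229066240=-8.94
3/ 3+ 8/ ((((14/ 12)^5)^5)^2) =1804931292867130259105425457373301639598257/ 1798465042647412146620280340569649349251249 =1.00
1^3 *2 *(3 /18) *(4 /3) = 4 /9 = 0.44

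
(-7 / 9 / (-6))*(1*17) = 119 / 54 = 2.20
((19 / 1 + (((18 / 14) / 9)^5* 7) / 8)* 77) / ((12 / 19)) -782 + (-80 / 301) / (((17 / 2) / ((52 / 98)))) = 12311242417 / 8023456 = 1534.41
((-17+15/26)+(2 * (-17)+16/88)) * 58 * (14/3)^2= -81673396/1287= -63460.29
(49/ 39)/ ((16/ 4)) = 0.31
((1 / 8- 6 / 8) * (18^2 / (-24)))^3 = 2460375 / 4096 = 600.68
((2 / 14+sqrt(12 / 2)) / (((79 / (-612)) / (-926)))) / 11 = 566712 / 6083+566712 * sqrt(6) / 869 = 1690.58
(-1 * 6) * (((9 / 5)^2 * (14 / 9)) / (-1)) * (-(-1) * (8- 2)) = 4536 / 25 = 181.44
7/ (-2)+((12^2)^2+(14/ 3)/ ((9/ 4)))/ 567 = 1012693/ 30618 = 33.08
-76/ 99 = -0.77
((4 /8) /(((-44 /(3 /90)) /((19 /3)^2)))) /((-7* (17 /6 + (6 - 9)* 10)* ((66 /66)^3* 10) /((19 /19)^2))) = -0.00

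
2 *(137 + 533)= 1340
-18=-18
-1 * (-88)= 88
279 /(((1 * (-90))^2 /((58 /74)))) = 899 /33300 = 0.03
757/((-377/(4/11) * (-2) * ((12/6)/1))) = 757/4147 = 0.18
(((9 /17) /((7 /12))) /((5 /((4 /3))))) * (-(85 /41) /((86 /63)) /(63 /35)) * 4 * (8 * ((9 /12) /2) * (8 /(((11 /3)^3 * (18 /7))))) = -362880 /2346553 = -0.15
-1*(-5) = 5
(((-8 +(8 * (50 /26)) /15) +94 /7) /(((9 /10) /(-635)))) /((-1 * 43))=11188700 /105651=105.90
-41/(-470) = 41/470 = 0.09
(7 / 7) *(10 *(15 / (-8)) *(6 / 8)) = -225 / 16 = -14.06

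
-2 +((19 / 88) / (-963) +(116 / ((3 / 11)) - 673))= -249.67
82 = 82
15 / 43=0.35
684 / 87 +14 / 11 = 2914 / 319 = 9.13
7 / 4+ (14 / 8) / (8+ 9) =63 / 34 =1.85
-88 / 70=-1.26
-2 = -2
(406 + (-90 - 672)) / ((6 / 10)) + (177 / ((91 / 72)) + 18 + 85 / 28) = -432.25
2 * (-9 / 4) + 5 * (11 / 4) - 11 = -1.75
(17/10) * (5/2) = 17/4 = 4.25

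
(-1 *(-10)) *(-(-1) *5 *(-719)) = -35950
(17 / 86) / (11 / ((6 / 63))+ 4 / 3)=0.00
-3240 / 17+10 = -3070 / 17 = -180.59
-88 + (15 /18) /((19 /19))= -523 /6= -87.17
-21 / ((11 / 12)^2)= -3024 / 121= -24.99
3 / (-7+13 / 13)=-1 / 2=-0.50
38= 38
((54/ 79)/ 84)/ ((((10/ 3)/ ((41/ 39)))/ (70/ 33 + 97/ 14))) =514263/ 22142120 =0.02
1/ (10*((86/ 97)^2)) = 9409/ 73960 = 0.13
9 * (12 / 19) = 108 / 19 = 5.68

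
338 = 338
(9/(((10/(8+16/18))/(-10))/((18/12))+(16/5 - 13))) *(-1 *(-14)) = -1008/79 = -12.76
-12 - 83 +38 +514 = 457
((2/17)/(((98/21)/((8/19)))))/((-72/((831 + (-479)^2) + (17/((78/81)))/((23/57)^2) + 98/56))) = -6337352897/186586764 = -33.96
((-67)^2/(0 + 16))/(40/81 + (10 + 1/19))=6908571/259696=26.60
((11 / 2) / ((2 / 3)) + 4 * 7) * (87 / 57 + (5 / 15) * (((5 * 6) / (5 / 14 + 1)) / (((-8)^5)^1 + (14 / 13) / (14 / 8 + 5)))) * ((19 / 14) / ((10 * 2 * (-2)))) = -2417836633 / 1288169344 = -1.88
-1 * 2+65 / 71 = -77 / 71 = -1.08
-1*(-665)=665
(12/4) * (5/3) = 5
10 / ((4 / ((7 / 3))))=35 / 6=5.83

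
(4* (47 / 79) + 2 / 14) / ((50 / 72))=3.63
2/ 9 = 0.22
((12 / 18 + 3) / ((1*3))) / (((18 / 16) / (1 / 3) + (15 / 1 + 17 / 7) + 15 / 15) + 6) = 616 / 14013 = 0.04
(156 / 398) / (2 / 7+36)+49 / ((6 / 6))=1238650 / 25273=49.01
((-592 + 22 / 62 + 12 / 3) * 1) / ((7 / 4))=-72868 / 217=-335.80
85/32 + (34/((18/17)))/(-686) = 257771/98784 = 2.61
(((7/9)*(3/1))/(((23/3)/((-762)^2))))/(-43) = -4064508/989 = -4109.71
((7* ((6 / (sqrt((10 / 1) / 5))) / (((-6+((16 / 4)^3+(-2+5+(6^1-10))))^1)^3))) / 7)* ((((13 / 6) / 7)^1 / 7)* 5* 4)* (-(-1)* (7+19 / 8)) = 1625* sqrt(2) / 12099276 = 0.00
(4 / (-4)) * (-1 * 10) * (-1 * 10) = -100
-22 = -22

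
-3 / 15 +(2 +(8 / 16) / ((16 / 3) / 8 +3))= 213 / 110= 1.94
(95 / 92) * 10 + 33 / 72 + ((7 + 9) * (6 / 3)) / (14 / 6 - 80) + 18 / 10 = 7827829 / 643080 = 12.17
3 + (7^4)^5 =79792266297612004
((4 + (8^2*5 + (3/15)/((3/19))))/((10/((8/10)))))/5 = 9758/1875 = 5.20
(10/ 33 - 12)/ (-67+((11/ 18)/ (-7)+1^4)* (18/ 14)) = 0.18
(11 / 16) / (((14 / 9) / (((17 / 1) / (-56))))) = -1683 / 12544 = -0.13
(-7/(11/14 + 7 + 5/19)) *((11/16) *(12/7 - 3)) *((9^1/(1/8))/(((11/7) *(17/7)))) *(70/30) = 1231713/36397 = 33.84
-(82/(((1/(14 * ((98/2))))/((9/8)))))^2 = -16019205489/4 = -4004801372.25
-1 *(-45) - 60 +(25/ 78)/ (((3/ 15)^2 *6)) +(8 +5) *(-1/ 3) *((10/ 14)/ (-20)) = -22129/ 1638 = -13.51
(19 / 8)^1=19 / 8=2.38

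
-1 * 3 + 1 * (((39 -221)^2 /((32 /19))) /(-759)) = -175555 /6072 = -28.91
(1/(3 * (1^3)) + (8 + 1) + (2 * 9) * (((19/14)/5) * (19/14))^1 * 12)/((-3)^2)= 65342/6615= 9.88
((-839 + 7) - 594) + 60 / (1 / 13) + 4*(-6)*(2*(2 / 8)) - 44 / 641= -421822 / 641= -658.07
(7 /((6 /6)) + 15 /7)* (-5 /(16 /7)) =-20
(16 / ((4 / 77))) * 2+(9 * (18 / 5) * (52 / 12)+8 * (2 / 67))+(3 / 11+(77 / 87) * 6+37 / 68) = 762.77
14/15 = 0.93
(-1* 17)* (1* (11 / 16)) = -187 / 16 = -11.69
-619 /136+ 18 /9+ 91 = 88.45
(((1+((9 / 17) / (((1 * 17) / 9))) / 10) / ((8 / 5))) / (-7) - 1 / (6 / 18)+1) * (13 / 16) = -880191 / 517888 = -1.70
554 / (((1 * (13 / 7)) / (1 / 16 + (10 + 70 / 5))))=746515 / 104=7178.03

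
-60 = -60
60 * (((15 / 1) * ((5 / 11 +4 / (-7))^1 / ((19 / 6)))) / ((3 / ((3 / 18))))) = -2700 / 1463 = -1.85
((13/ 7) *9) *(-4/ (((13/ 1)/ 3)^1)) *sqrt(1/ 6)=-18 *sqrt(6)/ 7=-6.30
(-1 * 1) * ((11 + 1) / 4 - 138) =135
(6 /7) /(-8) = -3 /28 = -0.11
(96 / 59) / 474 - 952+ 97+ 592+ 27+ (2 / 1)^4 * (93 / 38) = -196.84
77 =77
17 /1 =17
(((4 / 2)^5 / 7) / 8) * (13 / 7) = 52 / 49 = 1.06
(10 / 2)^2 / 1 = 25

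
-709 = -709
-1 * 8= -8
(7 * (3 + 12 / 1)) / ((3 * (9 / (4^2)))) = 62.22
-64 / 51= -1.25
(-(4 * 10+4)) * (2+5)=-308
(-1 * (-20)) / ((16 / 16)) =20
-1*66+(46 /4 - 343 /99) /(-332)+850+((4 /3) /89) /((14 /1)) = 32106618583 /40953528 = 783.98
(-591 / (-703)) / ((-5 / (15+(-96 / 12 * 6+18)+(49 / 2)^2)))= -1383531 / 14060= -98.40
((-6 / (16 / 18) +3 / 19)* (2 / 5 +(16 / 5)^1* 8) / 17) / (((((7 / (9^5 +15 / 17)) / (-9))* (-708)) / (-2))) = 2162.26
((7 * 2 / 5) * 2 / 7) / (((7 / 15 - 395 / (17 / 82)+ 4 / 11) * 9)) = -0.00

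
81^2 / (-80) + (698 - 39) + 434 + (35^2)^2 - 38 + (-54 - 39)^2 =120819759 / 80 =1510246.99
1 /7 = 0.14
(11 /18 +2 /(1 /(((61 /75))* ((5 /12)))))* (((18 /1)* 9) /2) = 104.40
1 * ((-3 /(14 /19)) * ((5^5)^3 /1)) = -1739501953125 /14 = -124250139508.93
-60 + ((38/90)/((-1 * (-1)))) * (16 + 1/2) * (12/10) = -1291/25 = -51.64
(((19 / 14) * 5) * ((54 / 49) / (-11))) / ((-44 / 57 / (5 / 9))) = 81225 / 166012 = 0.49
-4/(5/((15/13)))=-12/13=-0.92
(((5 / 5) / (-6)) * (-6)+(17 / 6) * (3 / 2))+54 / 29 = 825 / 116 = 7.11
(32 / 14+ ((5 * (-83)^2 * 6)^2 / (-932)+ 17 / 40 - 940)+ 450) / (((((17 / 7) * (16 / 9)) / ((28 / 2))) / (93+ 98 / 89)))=-315509832101285325 / 22561856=-13984214423.73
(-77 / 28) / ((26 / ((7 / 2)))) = -77 / 208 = -0.37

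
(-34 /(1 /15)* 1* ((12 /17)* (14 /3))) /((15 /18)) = -2016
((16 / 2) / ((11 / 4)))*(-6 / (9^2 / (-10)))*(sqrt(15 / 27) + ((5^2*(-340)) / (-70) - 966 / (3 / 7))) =-3184640 / 693 + 640*sqrt(5) / 891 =-4593.83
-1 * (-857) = 857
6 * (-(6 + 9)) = -90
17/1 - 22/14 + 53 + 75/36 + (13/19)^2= 2152399/30324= 70.98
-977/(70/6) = -2931/35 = -83.74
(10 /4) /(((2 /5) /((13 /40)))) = 65 /32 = 2.03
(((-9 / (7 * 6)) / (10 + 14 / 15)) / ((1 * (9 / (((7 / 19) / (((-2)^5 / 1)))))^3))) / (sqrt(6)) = 245 * sqrt(6) / 35827858538496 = 0.00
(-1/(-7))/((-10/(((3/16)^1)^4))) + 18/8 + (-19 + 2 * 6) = -21790801/4587520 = -4.75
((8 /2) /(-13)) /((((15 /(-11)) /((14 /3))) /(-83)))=-87.40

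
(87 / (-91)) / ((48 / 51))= -1479 / 1456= -1.02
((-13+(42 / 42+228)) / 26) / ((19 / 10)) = 1080 / 247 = 4.37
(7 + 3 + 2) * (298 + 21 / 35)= 17916 / 5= 3583.20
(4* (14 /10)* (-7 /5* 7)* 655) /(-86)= 89866 /215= 417.98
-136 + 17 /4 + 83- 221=-1079 /4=-269.75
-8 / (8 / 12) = -12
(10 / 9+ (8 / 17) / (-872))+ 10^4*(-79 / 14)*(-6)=39524619647 / 116739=338572.54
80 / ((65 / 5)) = 80 / 13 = 6.15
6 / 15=2 / 5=0.40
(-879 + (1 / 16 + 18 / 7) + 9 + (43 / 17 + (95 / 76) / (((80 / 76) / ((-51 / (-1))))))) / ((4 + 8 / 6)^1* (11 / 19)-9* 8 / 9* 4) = 43643133 / 1568896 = 27.82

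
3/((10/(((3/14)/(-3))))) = -3/140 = -0.02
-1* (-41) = 41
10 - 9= 1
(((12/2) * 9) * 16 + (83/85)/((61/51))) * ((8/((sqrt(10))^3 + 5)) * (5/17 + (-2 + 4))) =-2110152/25925 + 4220304 * sqrt(10)/25925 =433.39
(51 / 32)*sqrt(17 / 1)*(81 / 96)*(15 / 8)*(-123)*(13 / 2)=-33027345*sqrt(17) / 16384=-8311.48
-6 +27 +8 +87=116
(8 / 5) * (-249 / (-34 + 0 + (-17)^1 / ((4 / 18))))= 3984 / 1105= 3.61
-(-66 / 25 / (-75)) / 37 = -22 / 23125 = -0.00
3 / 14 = 0.21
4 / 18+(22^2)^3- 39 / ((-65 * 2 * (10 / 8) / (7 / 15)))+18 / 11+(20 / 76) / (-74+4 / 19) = 1967113023551297 / 17349750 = 113379905.97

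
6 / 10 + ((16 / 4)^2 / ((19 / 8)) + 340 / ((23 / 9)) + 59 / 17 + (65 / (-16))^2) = 1524833177 / 9509120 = 160.35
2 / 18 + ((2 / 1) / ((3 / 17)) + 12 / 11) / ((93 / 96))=12.94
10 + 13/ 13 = 11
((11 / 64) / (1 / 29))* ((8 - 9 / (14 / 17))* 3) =-39237 / 896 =-43.79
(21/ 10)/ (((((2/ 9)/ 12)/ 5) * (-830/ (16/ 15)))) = -1512/ 2075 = -0.73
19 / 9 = 2.11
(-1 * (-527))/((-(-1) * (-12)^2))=527/144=3.66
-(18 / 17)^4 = -1.26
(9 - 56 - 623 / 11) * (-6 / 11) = 6840 / 121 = 56.53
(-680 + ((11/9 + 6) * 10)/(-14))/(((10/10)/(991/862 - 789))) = 29314516955/54306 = 539802.54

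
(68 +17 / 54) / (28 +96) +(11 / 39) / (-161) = 0.55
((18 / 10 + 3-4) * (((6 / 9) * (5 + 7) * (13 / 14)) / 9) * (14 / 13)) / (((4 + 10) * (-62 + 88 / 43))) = -0.00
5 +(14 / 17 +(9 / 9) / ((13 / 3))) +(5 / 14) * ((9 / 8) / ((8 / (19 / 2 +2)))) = 2626431 / 396032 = 6.63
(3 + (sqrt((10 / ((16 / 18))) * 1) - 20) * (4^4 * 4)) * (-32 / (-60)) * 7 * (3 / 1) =-1146712 / 5 + 86016 * sqrt(5) / 5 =-190874.88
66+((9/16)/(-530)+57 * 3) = 2009751/8480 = 237.00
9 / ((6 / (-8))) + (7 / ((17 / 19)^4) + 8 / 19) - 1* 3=-5802624 / 1586899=-3.66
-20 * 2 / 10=-4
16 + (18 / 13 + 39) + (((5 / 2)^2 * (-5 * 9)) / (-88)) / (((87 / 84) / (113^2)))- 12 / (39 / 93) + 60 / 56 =9157282349 / 232232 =39431.61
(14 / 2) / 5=7 / 5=1.40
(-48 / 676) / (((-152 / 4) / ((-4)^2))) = 0.03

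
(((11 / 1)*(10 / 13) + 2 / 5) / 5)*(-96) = -170.14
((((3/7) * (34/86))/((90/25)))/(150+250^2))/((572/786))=2227/2157315160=0.00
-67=-67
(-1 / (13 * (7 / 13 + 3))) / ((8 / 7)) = -7 / 368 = -0.02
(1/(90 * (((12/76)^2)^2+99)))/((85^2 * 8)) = 130321/67115475720000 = 0.00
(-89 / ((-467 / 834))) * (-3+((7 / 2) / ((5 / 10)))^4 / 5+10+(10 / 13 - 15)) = 2281929918 / 30355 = 75174.76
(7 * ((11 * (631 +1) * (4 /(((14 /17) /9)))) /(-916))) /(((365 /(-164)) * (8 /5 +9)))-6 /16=695100333 /7088008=98.07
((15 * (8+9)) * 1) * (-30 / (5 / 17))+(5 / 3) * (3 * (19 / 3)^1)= -77935 / 3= -25978.33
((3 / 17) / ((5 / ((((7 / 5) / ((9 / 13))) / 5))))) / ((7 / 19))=247 / 6375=0.04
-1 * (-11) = 11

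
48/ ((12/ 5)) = 20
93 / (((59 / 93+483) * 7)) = 0.03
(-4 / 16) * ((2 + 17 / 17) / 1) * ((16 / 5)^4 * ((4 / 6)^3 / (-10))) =65536 / 28125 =2.33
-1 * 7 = -7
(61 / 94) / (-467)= -61 / 43898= -0.00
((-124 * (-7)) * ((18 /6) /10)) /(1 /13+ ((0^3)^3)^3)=16926 /5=3385.20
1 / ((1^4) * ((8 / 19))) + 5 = 59 / 8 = 7.38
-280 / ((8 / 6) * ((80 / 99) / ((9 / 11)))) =-1701 / 8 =-212.62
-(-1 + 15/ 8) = -7/ 8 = -0.88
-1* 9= -9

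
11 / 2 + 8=27 / 2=13.50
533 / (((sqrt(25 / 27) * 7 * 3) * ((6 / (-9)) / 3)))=-4797 * sqrt(3) / 70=-118.69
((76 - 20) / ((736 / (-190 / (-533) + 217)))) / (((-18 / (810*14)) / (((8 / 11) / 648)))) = -411355 / 35178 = -11.69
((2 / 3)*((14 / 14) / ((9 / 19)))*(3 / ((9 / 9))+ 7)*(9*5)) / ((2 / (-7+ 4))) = -950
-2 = -2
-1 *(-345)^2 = -119025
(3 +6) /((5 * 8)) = 9 /40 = 0.22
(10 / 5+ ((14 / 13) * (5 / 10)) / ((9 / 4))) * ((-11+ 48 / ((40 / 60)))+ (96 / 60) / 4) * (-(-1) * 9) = 80434 / 65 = 1237.45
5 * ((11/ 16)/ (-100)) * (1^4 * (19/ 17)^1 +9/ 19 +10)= -1287/ 3230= -0.40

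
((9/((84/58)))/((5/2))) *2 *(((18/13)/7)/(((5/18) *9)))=6264/15925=0.39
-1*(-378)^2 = -142884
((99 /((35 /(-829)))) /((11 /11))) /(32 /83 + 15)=-6811893 /44695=-152.41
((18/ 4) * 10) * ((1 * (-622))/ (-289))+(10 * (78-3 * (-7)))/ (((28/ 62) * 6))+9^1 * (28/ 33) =20910909/ 44506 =469.84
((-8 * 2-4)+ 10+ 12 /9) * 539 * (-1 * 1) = 14014 /3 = 4671.33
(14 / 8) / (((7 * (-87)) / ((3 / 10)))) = -0.00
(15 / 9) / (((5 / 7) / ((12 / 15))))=1.87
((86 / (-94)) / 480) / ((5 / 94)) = -0.04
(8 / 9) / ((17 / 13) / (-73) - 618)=-7592 / 5278491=-0.00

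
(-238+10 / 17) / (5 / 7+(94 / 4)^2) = -113008 / 263211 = -0.43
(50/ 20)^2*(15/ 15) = 25/ 4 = 6.25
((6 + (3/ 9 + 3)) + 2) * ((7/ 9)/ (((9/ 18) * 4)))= 119/ 27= 4.41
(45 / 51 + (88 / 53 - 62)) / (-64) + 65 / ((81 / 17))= 68057971 / 4670784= 14.57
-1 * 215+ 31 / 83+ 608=32650 / 83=393.37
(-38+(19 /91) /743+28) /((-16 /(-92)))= -15550553 /270452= -57.50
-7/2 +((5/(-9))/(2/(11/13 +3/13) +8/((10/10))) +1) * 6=895/414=2.16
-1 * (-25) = 25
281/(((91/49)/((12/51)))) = 7868/221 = 35.60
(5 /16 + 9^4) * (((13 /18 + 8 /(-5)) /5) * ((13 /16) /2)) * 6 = -2807.69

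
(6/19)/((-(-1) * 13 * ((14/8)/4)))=96/1729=0.06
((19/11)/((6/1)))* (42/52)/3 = 133/1716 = 0.08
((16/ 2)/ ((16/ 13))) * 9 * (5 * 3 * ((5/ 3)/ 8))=2925/ 16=182.81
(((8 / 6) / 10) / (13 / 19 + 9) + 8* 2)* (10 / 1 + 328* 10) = 7270571 / 138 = 52685.30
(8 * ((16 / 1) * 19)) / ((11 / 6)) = 14592 / 11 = 1326.55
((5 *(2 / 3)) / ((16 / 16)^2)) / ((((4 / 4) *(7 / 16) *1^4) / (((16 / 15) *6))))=1024 / 21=48.76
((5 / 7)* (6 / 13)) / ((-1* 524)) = -15 / 23842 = -0.00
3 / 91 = 0.03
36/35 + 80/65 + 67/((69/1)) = 101417/31395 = 3.23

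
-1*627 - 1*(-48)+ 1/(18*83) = -579.00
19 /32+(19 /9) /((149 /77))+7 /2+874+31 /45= 20976187 /23840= 879.87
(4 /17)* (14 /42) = 4 /51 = 0.08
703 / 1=703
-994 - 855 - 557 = -2406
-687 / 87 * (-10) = 2290 / 29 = 78.97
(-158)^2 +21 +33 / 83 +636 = 2126576 / 83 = 25621.40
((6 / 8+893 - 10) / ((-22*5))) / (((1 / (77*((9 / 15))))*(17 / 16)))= -29694 / 85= -349.34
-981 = -981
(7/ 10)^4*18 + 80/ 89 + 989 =442428201/ 445000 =994.22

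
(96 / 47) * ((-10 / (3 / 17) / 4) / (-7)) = 4.13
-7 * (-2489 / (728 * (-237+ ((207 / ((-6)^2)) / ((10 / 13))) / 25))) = -311125 / 3077113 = -0.10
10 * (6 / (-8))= -15 / 2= -7.50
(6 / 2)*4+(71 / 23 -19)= -90 / 23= -3.91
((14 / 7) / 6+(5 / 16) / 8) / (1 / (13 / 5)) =1859 / 1920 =0.97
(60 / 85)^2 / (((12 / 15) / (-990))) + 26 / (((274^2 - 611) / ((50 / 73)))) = -193737004660 / 314197621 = -616.61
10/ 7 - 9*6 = -368/ 7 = -52.57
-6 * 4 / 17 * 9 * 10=-2160 / 17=-127.06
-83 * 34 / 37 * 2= -5644 / 37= -152.54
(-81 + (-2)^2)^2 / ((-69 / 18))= -35574 / 23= -1546.70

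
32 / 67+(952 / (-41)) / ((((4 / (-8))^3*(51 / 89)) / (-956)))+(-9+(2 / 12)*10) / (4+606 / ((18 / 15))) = -1299923661106 / 4194669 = -309898.98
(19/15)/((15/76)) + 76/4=5719/225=25.42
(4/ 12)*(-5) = -5/ 3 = -1.67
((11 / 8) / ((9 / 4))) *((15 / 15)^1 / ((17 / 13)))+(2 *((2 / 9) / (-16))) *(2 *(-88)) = 1639 / 306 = 5.36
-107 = -107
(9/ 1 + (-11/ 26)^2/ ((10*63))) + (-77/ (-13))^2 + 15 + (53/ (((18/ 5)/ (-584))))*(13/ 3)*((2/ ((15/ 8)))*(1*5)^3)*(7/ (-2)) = 66641739580889/ 3832920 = 17386676.37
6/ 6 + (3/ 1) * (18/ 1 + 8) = 79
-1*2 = -2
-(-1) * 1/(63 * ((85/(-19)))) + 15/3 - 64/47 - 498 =-124424318/251685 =-494.37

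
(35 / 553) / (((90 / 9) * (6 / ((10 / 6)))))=5 / 2844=0.00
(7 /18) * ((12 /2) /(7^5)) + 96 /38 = 345763 /136857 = 2.53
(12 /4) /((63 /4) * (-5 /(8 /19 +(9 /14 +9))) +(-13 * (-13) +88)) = 16062 /1334083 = 0.01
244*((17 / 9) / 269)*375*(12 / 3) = 2074000 / 807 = 2570.01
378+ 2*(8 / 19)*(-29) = 6718 / 19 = 353.58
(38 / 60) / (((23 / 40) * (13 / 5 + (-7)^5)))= -190 / 2898759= -0.00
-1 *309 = -309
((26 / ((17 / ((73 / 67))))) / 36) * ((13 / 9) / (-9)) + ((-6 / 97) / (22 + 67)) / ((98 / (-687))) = -0.00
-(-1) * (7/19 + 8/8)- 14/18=101/171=0.59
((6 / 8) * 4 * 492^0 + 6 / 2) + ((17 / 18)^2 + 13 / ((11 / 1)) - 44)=-128041 / 3564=-35.93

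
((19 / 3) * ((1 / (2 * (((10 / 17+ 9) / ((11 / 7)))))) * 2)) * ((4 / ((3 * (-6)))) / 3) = -7106 / 92421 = -0.08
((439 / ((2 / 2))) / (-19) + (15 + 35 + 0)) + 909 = 17782 / 19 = 935.89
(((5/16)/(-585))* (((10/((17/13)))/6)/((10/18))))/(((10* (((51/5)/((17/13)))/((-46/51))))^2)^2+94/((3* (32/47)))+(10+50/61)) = -17070301/779039659970104829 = -0.00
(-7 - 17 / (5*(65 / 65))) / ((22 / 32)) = -832 / 55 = -15.13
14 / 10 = 7 / 5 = 1.40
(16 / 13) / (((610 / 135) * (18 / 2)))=0.03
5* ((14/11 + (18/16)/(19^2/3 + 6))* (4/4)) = 213725/33352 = 6.41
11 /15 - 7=-94 /15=-6.27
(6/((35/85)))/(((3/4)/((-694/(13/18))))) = -1698912/91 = -18669.36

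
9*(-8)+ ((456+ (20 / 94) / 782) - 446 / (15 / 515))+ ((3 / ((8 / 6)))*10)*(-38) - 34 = -872043766 / 55131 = -15817.67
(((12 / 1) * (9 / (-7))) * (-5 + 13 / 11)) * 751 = 44240.73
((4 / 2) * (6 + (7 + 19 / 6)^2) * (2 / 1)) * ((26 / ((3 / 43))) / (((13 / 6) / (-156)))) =-35212528 / 3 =-11737509.33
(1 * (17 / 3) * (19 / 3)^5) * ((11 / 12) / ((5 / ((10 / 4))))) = 463030513 / 17496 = 26464.94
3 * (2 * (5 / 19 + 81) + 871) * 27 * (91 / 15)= 48248109 / 95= 507874.83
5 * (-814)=-4070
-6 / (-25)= 6 / 25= 0.24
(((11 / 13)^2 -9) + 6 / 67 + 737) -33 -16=7697438 / 11323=679.81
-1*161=-161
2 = 2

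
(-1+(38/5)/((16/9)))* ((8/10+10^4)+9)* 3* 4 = 19669257/50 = 393385.14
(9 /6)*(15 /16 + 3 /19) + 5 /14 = 8513 /4256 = 2.00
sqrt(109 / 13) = sqrt(1417) / 13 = 2.90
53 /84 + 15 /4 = 92 /21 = 4.38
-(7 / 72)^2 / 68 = -49 / 352512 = -0.00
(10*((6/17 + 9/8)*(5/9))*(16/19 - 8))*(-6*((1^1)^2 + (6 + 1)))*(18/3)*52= 16723200/19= 880168.42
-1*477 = -477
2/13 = 0.15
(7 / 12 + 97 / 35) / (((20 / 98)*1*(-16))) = -9863 / 9600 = -1.03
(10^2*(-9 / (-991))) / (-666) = -50 / 36667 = -0.00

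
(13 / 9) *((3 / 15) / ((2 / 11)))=143 / 90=1.59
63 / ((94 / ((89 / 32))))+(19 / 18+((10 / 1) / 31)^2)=78663679 / 26016192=3.02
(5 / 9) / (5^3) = 1 / 225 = 0.00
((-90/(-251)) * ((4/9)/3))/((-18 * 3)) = -20/20331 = -0.00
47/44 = 1.07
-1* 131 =-131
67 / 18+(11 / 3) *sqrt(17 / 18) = 11 *sqrt(34) / 18+67 / 18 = 7.29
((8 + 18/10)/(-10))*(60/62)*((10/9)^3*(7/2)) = -34300/7533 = -4.55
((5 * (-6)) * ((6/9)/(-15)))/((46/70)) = 140/69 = 2.03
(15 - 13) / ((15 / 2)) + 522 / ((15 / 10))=5224 / 15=348.27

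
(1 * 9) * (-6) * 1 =-54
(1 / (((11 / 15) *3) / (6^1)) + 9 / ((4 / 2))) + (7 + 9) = 511 / 22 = 23.23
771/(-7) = -771/7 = -110.14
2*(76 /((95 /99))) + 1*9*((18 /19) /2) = 15453 /95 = 162.66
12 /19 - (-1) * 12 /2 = 126 /19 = 6.63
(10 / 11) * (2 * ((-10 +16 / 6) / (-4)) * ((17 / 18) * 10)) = 31.48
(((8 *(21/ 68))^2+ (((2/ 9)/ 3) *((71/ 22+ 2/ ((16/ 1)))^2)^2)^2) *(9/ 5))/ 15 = 11.23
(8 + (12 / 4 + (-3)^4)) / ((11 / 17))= 1564 / 11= 142.18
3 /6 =1 /2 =0.50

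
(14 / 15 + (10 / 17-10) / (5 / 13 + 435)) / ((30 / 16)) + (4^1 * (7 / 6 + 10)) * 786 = 35108.49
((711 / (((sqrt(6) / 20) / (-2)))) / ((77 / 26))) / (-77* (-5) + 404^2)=-123240* sqrt(6) / 12597277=-0.02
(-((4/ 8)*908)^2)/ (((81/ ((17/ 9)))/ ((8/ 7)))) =-28031776/ 5103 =-5493.20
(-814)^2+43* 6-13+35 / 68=45073223 / 68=662841.51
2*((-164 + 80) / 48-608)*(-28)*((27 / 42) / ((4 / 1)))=21951 / 4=5487.75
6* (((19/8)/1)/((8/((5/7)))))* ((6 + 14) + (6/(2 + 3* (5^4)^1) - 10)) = 668895/52556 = 12.73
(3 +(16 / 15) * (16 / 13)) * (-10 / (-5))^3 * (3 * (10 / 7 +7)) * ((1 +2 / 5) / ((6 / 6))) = 396952 / 325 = 1221.39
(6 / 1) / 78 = 1 / 13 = 0.08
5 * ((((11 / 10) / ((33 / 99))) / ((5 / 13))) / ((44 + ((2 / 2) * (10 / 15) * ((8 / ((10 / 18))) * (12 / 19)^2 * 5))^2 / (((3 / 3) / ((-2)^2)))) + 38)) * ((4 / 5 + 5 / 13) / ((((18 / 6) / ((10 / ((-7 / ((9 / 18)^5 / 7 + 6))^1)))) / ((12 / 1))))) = -12725454687 / 11300200688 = -1.13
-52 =-52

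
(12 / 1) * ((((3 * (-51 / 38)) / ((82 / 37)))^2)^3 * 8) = 98737058301010447463883 / 28604523374039209088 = 3451.80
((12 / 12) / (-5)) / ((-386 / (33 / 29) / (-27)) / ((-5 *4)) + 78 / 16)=-7128 / 151357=-0.05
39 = 39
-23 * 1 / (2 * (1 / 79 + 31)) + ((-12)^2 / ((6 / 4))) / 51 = 1.51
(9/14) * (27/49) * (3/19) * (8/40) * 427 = 44469/9310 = 4.78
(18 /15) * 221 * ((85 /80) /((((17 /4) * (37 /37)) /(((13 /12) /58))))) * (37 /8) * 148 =3933137 /4640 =847.66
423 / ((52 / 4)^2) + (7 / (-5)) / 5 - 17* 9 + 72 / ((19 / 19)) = -332833 / 4225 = -78.78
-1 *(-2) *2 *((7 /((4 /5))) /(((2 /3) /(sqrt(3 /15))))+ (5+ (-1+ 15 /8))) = 21 *sqrt(5) /2+ 47 /2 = 46.98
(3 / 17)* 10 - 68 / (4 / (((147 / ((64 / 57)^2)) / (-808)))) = 237314307 / 56262656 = 4.22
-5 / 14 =-0.36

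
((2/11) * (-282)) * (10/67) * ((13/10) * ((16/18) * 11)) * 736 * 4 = -57561088/201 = -286373.57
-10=-10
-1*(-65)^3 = 274625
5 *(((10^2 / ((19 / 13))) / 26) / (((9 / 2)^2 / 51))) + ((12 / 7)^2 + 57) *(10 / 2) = 8366405 / 25137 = 332.83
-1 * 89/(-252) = 89/252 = 0.35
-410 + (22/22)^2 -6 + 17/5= -2058/5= -411.60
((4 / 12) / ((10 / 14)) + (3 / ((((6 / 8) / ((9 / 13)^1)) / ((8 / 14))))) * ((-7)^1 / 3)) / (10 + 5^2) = -629 / 6825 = -0.09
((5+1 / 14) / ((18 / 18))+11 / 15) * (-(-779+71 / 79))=2497731 / 553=4516.69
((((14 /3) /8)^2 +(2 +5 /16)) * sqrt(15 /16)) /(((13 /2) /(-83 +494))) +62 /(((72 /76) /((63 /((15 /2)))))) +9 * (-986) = -124864 /15 +26167 * sqrt(15) /624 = -8161.86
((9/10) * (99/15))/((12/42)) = 2079/100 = 20.79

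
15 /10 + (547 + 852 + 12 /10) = 14017 /10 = 1401.70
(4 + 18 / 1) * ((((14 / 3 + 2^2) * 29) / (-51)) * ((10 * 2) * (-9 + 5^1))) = 8673.46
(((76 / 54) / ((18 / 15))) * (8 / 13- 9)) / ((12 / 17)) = -176035 / 12636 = -13.93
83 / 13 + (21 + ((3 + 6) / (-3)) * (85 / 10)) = 49 / 26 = 1.88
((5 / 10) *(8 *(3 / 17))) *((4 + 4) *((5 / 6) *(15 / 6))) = 200 / 17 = 11.76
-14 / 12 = -1.17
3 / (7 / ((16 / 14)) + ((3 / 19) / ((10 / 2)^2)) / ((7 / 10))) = 15960 / 32633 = 0.49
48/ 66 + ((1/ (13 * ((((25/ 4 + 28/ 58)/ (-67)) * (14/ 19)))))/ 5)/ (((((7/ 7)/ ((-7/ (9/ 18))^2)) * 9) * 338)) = 55121644/ 77213565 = 0.71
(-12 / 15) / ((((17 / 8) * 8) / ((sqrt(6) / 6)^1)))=-2 * sqrt(6) / 255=-0.02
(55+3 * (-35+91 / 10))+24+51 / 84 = 267 / 140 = 1.91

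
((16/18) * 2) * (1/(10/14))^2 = 784/225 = 3.48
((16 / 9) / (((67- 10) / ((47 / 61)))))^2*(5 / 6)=0.00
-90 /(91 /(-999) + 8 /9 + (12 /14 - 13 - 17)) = 629370 /198217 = 3.18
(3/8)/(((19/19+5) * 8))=0.01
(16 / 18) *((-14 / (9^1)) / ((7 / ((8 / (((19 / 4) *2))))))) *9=-256 / 171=-1.50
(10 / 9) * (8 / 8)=10 / 9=1.11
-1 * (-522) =522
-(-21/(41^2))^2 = -441/2825761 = -0.00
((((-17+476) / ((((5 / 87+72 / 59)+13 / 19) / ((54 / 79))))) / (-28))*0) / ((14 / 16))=0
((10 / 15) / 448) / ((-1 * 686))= -0.00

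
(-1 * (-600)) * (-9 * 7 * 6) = -226800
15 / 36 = 5 / 12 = 0.42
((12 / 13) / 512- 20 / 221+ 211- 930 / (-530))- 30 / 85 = 212.31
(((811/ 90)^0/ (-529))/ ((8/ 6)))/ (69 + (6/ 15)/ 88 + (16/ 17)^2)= -47685/ 2350679741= -0.00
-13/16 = -0.81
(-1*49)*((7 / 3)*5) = -1715 / 3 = -571.67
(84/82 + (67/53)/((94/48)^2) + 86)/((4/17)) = 1782080284/4800157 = 371.25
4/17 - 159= -2699/17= -158.76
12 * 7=84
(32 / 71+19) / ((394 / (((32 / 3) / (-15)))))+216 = 135931544 / 629415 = 215.96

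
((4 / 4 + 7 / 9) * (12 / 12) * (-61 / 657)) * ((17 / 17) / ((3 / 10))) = -9760 / 17739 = -0.55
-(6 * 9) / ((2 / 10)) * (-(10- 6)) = 1080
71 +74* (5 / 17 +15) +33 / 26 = 532183 / 442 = 1204.03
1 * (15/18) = 5/6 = 0.83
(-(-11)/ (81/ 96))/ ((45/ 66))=7744/ 405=19.12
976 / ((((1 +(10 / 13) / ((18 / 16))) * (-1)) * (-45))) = 12688 / 985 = 12.88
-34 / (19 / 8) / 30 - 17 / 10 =-1241 / 570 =-2.18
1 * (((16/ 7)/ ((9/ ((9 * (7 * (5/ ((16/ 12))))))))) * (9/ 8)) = 135/ 2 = 67.50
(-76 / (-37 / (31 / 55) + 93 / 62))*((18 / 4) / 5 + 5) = 139004 / 19885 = 6.99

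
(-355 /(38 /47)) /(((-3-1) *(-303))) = -16685 /46056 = -0.36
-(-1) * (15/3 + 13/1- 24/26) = 222/13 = 17.08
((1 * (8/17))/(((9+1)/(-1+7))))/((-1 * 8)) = -3/85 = -0.04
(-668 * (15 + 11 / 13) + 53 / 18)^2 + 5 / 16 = 24527355368545 / 219024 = 111984784.17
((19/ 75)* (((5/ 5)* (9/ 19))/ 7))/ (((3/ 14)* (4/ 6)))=0.12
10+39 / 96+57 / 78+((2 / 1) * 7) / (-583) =2695215 / 242528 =11.11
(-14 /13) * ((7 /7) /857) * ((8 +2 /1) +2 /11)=-1568 /122551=-0.01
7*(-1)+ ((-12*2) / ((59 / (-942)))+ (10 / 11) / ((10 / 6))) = 244499 / 649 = 376.73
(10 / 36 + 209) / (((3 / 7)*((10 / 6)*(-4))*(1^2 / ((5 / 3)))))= -26369 / 216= -122.08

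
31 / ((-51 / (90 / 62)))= -0.88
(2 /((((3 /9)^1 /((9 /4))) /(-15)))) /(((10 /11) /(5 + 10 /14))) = -8910 /7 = -1272.86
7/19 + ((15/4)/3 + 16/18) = 1715/684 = 2.51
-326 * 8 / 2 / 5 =-1304 / 5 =-260.80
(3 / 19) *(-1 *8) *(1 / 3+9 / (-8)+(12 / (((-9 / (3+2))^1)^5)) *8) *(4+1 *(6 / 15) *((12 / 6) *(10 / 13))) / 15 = 3698636 / 1620567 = 2.28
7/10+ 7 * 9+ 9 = 727/10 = 72.70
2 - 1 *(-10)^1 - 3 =9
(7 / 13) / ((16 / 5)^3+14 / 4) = 1750 / 117871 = 0.01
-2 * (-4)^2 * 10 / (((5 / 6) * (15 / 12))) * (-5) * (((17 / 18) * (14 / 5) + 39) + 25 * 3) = 2687488 / 15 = 179165.87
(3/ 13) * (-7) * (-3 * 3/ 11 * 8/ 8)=1.32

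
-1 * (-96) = 96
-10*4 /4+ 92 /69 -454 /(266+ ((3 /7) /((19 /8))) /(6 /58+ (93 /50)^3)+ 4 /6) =-10.37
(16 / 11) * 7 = 112 / 11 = 10.18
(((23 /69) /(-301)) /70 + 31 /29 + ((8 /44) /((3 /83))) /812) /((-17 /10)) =-0.63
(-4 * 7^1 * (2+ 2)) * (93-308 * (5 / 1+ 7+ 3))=507024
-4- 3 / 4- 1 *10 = -59 / 4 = -14.75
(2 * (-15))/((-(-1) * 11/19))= -570/11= -51.82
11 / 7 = 1.57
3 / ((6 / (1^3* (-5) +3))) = -1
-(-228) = 228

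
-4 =-4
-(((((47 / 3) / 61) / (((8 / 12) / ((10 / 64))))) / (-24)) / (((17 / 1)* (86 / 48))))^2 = -55225 / 8144311422976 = -0.00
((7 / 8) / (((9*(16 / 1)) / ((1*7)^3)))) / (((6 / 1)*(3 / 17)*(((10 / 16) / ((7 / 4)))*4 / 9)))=285719 / 23040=12.40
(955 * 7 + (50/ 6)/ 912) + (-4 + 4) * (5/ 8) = 18290185/ 2736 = 6685.01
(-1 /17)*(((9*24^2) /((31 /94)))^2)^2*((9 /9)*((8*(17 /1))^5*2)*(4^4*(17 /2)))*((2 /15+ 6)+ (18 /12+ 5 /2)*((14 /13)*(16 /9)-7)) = 620253063703642998065595978775944757248 /60028865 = 10332580229588598719392680000000.00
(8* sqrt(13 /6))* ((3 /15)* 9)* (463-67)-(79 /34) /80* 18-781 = -1062871 /1360+4752* sqrt(78) /5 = 7612.18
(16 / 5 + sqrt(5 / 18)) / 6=sqrt(10) / 36 + 8 / 15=0.62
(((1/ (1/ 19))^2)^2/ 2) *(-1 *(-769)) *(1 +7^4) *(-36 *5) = -21664878416820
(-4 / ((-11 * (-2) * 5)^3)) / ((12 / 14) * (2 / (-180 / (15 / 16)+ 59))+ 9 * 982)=-931 / 2737922236500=-0.00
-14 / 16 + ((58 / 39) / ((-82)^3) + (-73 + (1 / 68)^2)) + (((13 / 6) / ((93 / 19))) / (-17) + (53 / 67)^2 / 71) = -73.89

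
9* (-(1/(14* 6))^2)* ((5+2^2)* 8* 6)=-27/49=-0.55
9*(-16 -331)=-3123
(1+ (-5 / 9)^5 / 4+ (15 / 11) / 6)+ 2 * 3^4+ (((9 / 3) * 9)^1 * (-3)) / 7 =2757938165 / 18187092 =151.64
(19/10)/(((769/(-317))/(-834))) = 2511591/3845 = 653.21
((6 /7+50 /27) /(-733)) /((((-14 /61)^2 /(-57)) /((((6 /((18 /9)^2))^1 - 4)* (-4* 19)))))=1719399680 /2262771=759.86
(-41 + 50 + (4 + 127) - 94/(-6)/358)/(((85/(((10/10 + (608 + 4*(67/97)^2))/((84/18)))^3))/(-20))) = -257080551820179185611959939/3477654788690555284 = -73923539.70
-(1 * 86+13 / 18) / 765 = -1561 / 13770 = -0.11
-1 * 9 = -9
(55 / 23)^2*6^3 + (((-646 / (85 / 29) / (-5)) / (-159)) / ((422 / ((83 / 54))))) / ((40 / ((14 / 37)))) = 21898995514050701 / 17729673579000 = 1235.16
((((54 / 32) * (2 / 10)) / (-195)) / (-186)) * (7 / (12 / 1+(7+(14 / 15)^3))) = 2835 / 862342624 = 0.00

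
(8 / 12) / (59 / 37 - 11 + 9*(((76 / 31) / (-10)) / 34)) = -194990 / 2769921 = -0.07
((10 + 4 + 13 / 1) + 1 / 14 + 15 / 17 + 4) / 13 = 585 / 238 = 2.46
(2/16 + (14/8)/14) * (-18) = -9/2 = -4.50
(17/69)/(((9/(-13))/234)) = -5746/69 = -83.28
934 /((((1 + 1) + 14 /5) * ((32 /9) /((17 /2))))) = 119085 /256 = 465.18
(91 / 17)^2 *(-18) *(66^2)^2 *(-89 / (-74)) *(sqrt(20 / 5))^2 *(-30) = 15103315300993920 / 10693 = 1412448826427.94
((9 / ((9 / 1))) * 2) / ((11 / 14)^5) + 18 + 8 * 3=7839790 / 161051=48.68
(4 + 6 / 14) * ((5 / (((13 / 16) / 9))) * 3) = 735.82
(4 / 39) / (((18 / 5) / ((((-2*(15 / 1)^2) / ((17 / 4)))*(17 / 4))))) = -500 / 39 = -12.82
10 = 10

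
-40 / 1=-40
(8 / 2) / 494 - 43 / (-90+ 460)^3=101295379 / 12511291000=0.01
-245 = -245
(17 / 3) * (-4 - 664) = -11356 / 3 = -3785.33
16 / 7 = 2.29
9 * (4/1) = 36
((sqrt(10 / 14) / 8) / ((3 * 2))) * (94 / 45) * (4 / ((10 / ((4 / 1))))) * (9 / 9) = 47 * sqrt(35) / 4725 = 0.06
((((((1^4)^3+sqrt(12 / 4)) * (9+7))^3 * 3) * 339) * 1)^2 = 2082298795130880 * sqrt(3)+3609317911560192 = 7215965221266332.88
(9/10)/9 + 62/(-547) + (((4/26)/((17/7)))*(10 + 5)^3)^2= 12212113309607/267160270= 45710.81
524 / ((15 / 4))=2096 / 15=139.73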